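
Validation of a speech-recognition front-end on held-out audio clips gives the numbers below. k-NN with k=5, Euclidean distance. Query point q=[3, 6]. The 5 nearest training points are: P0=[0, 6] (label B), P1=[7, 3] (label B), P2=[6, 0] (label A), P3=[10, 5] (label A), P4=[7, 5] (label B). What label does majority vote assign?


d(q,P0) = 3.0  (label B)
d(q,P1) = 5.0  (label B)
d(q,P2) = 6.7082  (label A)
d(q,P3) = 7.0711  (label A)
d(q,P4) = 4.1231  (label B)
Votes: A=2, B=3
Majority → B

B


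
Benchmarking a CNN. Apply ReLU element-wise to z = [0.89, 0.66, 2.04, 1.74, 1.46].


ReLU(0.89) = max(0, 0.89) = 0.89
ReLU(0.66) = max(0, 0.66) = 0.66
ReLU(2.04) = max(0, 2.04) = 2.04
ReLU(1.74) = max(0, 1.74) = 1.74
ReLU(1.46) = max(0, 1.46) = 1.46
result = [0.89, 0.66, 2.04, 1.74, 1.46]

[0.89, 0.66, 2.04, 1.74, 1.46]


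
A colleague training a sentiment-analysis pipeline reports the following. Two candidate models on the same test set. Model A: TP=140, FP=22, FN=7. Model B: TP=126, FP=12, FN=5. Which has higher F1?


Model A: P=140/162=0.8642, R=140/147=0.9524, F1=2PR/(P+R)=2TP/(2TP+FP+FN)=280/309=0.9061
Model B: P=126/138=0.913, R=126/131=0.9618, F1=2PR/(P+R)=2TP/(2TP+FP+FN)=252/269=0.9368
0.9061 < 0.9368 → Model B

Model B


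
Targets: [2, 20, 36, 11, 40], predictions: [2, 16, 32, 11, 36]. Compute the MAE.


Absolute errors: |2-2|=0, |20-16|=4, |36-32|=4, |11-11|=0, |40-36|=4
Sum = 12
MAE = 12/5 = 12/5

12/5


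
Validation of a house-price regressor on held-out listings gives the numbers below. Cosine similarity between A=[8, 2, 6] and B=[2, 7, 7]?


A·B = 8·2 + 2·7 + 6·7 = 72
‖A‖ = √104 = 10.198, ‖B‖ = √102 = 10.0995
cos = 72/(√104·√102) = 72/√10608 = 0.6991

0.6991


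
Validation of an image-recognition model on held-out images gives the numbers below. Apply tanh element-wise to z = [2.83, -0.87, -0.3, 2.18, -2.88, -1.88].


tanh(2.83) = 0.9931
tanh(-0.87) = -0.7014
tanh(-0.3) = -0.2913
tanh(2.18) = 0.9748
tanh(-2.88) = -0.9937
tanh(-1.88) = -0.9545
result = [0.9931, -0.7014, -0.2913, 0.9748, -0.9937, -0.9545]

[0.9931, -0.7014, -0.2913, 0.9748, -0.9937, -0.9545]


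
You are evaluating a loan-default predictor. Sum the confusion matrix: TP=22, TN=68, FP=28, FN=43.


Total = TP + TN + FP + FN
= 22 + 68 + 28 + 43
= 161
(Predicted positive: 50, predicted negative: 111)

161


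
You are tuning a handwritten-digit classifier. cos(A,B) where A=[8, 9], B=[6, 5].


A·B = 8·6 + 9·5 = 93
‖A‖ = √145 = 12.0416, ‖B‖ = √61 = 7.8102
cos = 93/(√145·√61) = 93/√8845 = 0.9889

0.9889


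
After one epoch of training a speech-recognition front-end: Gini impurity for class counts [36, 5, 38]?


Probabilities: [36/79, 5/79, 38/79] ≈ [0.4557, 0.0633, 0.481]
Σpᵢ² = (1296 + 25 + 1444)/79² = 2765/6241
Gini = 1 - Σpᵢ² = 1 - 2765/6241 = 0.557

0.557


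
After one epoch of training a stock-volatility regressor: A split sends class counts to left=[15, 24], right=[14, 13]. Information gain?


Parent = [29, 37], H_parent = 0.9894
H_left = 0.9612 (n=39), H_right = 0.999 (n=27)
H_children = (39/66)·0.9612 + (27/66)·0.999 = 0.9767
IG = 0.9894 - 0.9767 = 0.0127

0.0127


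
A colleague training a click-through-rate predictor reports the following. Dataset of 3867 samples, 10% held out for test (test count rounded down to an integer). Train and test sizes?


Test = ⌊3867·10/100⌋ = 386
Train = 3867 - 386 = 3481

Train: 3481, Test: 386


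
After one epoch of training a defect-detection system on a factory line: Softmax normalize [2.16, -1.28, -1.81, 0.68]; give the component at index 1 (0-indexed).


Exponentials: e^2.16=8.6711, e^-1.28=0.278, e^-1.81=0.1637, e^0.68=1.9739
Sum = 11.0867
Softmax = [0.7821, 0.0251, 0.0148, 0.178]
p[1] = 0.278/11.0867 = 0.0251

0.0251


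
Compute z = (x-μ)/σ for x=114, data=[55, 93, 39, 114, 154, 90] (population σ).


μ = 90.8333, σ = 37.6449
z = (114 - 90.8333)/37.6449 = 0.6154

0.6154


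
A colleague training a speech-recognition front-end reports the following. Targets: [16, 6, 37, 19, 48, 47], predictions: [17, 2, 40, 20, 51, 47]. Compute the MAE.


Absolute errors: |16-17|=1, |6-2|=4, |37-40|=3, |19-20|=1, |48-51|=3, |47-47|=0
Sum = 12
MAE = 12/6 = 2

2


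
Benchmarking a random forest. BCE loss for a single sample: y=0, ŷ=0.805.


BCE = -[y·ln(p) + (1-y)·ln(1-p)]
= -0 - 1·ln(1-0.805)
= -ln(0.195) = 1.6348

1.6348


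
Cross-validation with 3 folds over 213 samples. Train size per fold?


Fold size = 213/3 = 71
Training per fold = 213 - 71 = 142

142


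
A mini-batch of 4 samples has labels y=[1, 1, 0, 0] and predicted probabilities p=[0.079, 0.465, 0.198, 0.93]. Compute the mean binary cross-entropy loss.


L[0] = -ln(0.079) = 2.5383
L[1] = -ln(0.465) = 0.7657
L[2] = -ln(1-0.198) = -ln(0.802) = 0.2206
L[3] = -ln(1-0.93) = -ln(0.07) = 2.6593
mean = (2.5383 + 0.7657 + 0.2206 + 2.6593)/4 = 1.546

1.546


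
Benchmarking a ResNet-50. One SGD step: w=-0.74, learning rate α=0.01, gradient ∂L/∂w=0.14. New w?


w_new = w - α·∇
= -0.74 - 0.01·0.14
= -0.74 - 0.0014
= -0.7414

-0.7414


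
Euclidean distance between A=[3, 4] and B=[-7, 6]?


d = √((3+ 7)² + (4-6)²)
  = √(100 + 4)
  = √104 = 10.198

10.198


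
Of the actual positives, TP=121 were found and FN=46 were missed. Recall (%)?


Recall = TP/(TP+FN)
= 121/(121+46)
= 121/167 = 72.46%

72.46%


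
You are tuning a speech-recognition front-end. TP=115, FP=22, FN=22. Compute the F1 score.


Precision = 115/137 = 0.8394
Recall = 115/137 = 0.8394
F1 = 2·P·R/(P+R) = 2·TP/(2·TP+FP+FN) = 230/(230+22+22) = 230/274 = 0.8394

0.8394


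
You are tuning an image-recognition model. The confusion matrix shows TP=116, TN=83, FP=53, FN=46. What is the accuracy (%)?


Accuracy = (TP+TN)/(TP+TN+FP+FN)
= (116+83)/(298)
= 199/298 = 66.78%

66.78%


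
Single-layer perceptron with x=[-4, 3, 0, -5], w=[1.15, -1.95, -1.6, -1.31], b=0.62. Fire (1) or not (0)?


z = (-4)·(1.15) + (3)·(-1.95) + (0)·(-1.6) + (-5)·(-1.31) + 0.62
  = -3.28
step(z) = 0 (z<0)

0


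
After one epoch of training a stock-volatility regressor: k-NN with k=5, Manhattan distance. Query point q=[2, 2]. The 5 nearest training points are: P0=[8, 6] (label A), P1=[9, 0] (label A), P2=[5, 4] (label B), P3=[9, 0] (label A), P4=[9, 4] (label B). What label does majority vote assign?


d(q,P0) = 10  (label A)
d(q,P1) = 9  (label A)
d(q,P2) = 5  (label B)
d(q,P3) = 9  (label A)
d(q,P4) = 9  (label B)
Votes: A=3, B=2
Majority → A

A


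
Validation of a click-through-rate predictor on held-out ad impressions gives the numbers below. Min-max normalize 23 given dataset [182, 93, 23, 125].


min=23, max=182
(23-23)/(182-23) = 0/159 = 0.0

0.0


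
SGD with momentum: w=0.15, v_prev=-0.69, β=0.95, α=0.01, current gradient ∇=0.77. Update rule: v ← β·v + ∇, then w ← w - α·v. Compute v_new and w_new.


v_new = 0.95·-0.69 + 0.77 = -0.6555 + 0.77 = 0.1145
w_new = 0.15 - 0.01·0.1145 = 0.15 - 0.001145 = 0.148855

v_new=0.1145, w_new=0.148855


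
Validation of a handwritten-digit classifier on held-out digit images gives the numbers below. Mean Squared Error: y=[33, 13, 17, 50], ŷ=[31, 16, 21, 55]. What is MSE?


Squared errors: (33-31)²=4, (13-16)²=9, (17-21)²=16, (50-55)²=25
Sum = 54
MSE = 54/4 = 27/2

27/2


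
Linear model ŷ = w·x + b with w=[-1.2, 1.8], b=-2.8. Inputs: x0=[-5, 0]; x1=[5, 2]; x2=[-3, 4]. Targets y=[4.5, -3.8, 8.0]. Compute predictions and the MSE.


ŷ0 = (-1.2)·(-5) + (1.8)·(0) - 2.8 = 3.2
ŷ1 = (-1.2)·(5) + (1.8)·(2) - 2.8 = -5.2
ŷ2 = (-1.2)·(-3) + (1.8)·(4) - 2.8 = 8.0
errors² = [1.69, 1.96, 0.0]
MSE = 3.6500/3 = 1.2167

1.2167


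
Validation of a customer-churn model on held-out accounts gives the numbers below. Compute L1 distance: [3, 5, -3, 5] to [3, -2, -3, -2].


d = |3-3| + |5+ 2| + |-3+ 3| + |5+ 2|
  = 0 + 7 + 0 + 7
  = 14

14


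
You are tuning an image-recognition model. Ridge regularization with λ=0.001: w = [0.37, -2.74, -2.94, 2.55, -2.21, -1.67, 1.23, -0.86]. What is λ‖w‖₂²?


‖w‖₂² = (0.37)² + (-2.74)² + (-2.94)² + (2.55)² + (-2.21)² + (-1.67)² + (1.23)² + (-0.86)²
     = 0.1369 + 7.5076 + 8.6436 + 6.5025 + 4.8841 + 2.7889 + 1.5129 + 0.7396
     = 32.7161
λ·‖w‖₂² = 0.001·32.7161 = 0.032716

0.032716


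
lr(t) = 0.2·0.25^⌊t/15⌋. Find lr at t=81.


n_drops = ⌊81/15⌋ = 5
lr = 0.2·0.25^5 = 0.2·0.0009765625 = 0.0001953125

0.0001953125


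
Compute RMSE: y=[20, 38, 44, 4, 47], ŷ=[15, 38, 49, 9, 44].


MSE = 84/5 = 16.8
RMSE = √(84/5) = 4.0988

4.0988


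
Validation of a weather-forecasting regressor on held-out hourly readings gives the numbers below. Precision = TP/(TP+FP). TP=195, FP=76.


Precision = TP/(TP+FP)
= 195/(195+76)
= 195/271 = 71.96%

71.96%


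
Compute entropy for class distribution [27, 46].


Probabilities: [27/73, 46/73] ≈ [0.3699, 0.6301]
H = -((27/73)·log₂(27/73) + (46/73)·log₂(46/73))
  = 0.9506 bits

0.9506 bits


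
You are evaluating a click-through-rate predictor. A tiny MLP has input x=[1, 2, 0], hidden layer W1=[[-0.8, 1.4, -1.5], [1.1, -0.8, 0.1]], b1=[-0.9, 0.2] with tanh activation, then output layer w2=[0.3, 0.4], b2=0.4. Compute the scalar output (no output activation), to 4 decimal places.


z1[0] = (-0.8)·(1) + (1.4)·(2) + (-1.5)·(0) - 0.9 = 1.1
z1[1] = (1.1)·(1) + (-0.8)·(2) + (0.1)·(0) + 0.2 = -0.3
h = tanh(z1) = [0.8005, -0.2913]
output = (0.3)·(0.8005) + (0.4)·(-0.2913) + 0.4 = 0.5236

0.5236


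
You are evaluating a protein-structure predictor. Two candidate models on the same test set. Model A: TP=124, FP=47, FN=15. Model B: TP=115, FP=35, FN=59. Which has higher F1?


Model A: P=124/171=0.7251, R=124/139=0.8921, F1=2PR/(P+R)=2TP/(2TP+FP+FN)=248/310=0.8
Model B: P=115/150=0.7667, R=115/174=0.6609, F1=2PR/(P+R)=2TP/(2TP+FP+FN)=230/324=0.7099
0.8 > 0.7099 → Model A

Model A


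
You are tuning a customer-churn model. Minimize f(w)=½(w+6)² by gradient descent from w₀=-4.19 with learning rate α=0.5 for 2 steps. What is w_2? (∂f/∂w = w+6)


step 1: grad = -4.19+6 = 1.81; w = -4.19 - 0.5·(1.81) = -5.095
step 2: grad = -5.095+6 = 0.905; w = -5.095 - 0.5·(0.905) = -5.5475

-5.5475


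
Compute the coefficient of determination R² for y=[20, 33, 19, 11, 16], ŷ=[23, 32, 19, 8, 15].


ȳ = 19.8
SS_res = Σ(y-ŷ)² = 20
SS_tot = Σ(y-ȳ)² = 266.8
R² = 1 - SS_res/SS_tot = 1 - 0.075 = 0.925

0.925


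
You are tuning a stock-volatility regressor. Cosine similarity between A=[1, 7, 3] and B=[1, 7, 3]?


A·B = 1·1 + 7·7 + 3·3 = 59
‖A‖ = √59 = 7.6811, ‖B‖ = √59 = 7.6811
cos = 59/(√59·√59) = 59/√3481 = 1.0

1.0


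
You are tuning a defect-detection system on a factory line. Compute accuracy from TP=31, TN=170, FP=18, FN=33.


Accuracy = (TP+TN)/(TP+TN+FP+FN)
= (31+170)/(252)
= 201/252 = 79.76%

79.76%


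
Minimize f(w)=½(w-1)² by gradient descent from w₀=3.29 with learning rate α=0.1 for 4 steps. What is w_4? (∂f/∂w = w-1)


step 1: grad = 3.29-1 = 2.29; w = 3.29 - 0.1·(2.29) = 3.061
step 2: grad = 3.061-1 = 2.061; w = 3.061 - 0.1·(2.061) = 2.8549
step 3: grad = 2.8549-1 = 1.8549; w = 2.8549 - 0.1·(1.8549) = 2.66941
step 4: grad = 2.66941-1 = 1.66941; w = 2.66941 - 0.1·(1.66941) = 2.502469

2.502469


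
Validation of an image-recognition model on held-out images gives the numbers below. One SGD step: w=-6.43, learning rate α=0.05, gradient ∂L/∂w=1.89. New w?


w_new = w - α·∇
= -6.43 - 0.05·1.89
= -6.43 - 0.0945
= -6.5245

-6.5245


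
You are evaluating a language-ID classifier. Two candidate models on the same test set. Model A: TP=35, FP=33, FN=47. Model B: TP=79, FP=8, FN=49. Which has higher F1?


Model A: P=35/68=0.5147, R=35/82=0.4268, F1=2PR/(P+R)=2TP/(2TP+FP+FN)=70/150=0.4667
Model B: P=79/87=0.908, R=79/128=0.6172, F1=2PR/(P+R)=2TP/(2TP+FP+FN)=158/215=0.7349
0.4667 < 0.7349 → Model B

Model B


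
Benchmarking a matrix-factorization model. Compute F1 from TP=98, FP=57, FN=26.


Precision = 98/155 = 0.6323
Recall = 98/124 = 0.7903
F1 = 2·P·R/(P+R) = 2·TP/(2·TP+FP+FN) = 196/(196+57+26) = 196/279 = 0.7025

0.7025


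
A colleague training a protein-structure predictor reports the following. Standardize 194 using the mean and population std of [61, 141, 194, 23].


μ = 104.75, σ = 66.852
z = (194 - 104.75)/66.852 = 1.335

1.335


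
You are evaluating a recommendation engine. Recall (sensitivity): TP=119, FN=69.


Recall = TP/(TP+FN)
= 119/(119+69)
= 119/188 = 63.3%

63.3%


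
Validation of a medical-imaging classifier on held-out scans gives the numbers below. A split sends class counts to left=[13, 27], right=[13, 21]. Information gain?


Parent = [26, 48], H_parent = 0.9353
H_left = 0.9097 (n=40), H_right = 0.9597 (n=34)
H_children = (40/74)·0.9097 + (34/74)·0.9597 = 0.9327
IG = 0.9353 - 0.9327 = 0.0026

0.0026


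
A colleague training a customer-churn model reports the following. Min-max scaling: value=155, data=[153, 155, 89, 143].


min=89, max=155
(155-89)/(155-89) = 66/66 = 1.0

1.0


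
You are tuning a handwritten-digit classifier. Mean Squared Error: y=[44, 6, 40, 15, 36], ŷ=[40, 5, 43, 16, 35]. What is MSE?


Squared errors: (44-40)²=16, (6-5)²=1, (40-43)²=9, (15-16)²=1, (36-35)²=1
Sum = 28
MSE = 28/5 = 28/5

28/5


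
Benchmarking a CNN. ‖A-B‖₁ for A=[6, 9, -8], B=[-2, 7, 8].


d = |6+ 2| + |9-7| + |-8-8|
  = 8 + 2 + 16
  = 26

26


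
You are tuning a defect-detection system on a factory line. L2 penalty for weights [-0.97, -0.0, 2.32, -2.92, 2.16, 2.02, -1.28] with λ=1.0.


‖w‖₂² = (-0.97)² + (-0.0)² + (2.32)² + (-2.92)² + (2.16)² + (2.02)² + (-1.28)²
     = 0.9409 + 0 + 5.3824 + 8.5264 + 4.6656 + 4.0804 + 1.6384
     = 25.2341
λ·‖w‖₂² = 1.0·25.2341 = 25.2341

25.2341


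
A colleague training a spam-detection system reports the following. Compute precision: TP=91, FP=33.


Precision = TP/(TP+FP)
= 91/(91+33)
= 91/124 = 73.39%

73.39%


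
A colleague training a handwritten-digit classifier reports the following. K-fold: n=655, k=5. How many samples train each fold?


Fold size = 655/5 = 131
Training per fold = 655 - 131 = 524

524


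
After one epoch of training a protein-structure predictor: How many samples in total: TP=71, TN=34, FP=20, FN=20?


Total = TP + TN + FP + FN
= 71 + 34 + 20 + 20
= 145
(Predicted positive: 91, predicted negative: 54)

145


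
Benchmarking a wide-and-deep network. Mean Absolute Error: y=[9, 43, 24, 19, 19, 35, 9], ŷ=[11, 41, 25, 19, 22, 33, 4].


Absolute errors: |9-11|=2, |43-41|=2, |24-25|=1, |19-19|=0, |19-22|=3, |35-33|=2, |9-4|=5
Sum = 15
MAE = 15/7 = 15/7

15/7


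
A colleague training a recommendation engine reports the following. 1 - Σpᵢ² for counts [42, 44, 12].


Probabilities: [42/98, 44/98, 12/98] ≈ [0.4286, 0.449, 0.1224]
Σpᵢ² = (1764 + 1936 + 144)/98² = 3844/9604
Gini = 1 - Σpᵢ² = 1 - 3844/9604 = 0.5998

0.5998


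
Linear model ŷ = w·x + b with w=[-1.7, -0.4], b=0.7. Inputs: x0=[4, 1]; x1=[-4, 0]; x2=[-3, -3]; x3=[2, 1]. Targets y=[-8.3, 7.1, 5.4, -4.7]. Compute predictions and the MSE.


ŷ0 = (-1.7)·(4) + (-0.4)·(1) + 0.7 = -6.5
ŷ1 = (-1.7)·(-4) + (-0.4)·(0) + 0.7 = 7.5
ŷ2 = (-1.7)·(-3) + (-0.4)·(-3) + 0.7 = 7.0
ŷ3 = (-1.7)·(2) + (-0.4)·(1) + 0.7 = -3.1
errors² = [3.24, 0.16, 2.56, 2.56]
MSE = 8.5200/4 = 2.13

2.13


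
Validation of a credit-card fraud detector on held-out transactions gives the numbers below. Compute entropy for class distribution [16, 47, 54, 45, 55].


Probabilities: [16/217, 47/217, 54/217, 45/217, 55/217] ≈ [0.0737, 0.2166, 0.2488, 0.2074, 0.2535]
H = -((16/217)·log₂(16/217) + (47/217)·log₂(47/217) + (54/217)·log₂(54/217) + (45/217)·log₂(45/217) + (55/217)·log₂(55/217))
  = 2.2273 bits

2.2273 bits


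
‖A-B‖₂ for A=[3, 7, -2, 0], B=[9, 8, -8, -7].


d = √((3-9)² + (7-8)² + (-2+ 8)² + (0+ 7)²)
  = √(36 + 1 + 36 + 49)
  = √122 = 11.0454

11.0454


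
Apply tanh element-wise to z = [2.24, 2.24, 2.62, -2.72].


tanh(2.24) = 0.9776
tanh(2.24) = 0.9776
tanh(2.62) = 0.9895
tanh(-2.72) = -0.9914
result = [0.9776, 0.9776, 0.9895, -0.9914]

[0.9776, 0.9776, 0.9895, -0.9914]


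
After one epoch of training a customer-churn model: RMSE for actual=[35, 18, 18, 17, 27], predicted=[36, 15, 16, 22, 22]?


MSE = 64/5 = 12.8
RMSE = √(64/5) = 3.5777

3.5777


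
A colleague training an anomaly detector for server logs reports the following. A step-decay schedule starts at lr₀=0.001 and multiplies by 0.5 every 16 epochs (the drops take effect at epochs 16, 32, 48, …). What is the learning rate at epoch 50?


n_drops = ⌊50/16⌋ = 3
lr = 0.001·0.5^3 = 0.001·0.125 = 0.000125

0.000125


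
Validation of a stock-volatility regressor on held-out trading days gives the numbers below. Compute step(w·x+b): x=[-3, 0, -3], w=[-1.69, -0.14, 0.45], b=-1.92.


z = (-3)·(-1.69) + (0)·(-0.14) + (-3)·(0.45) - 1.92
  = 1.8
step(z) = 1 (z≥0)

1


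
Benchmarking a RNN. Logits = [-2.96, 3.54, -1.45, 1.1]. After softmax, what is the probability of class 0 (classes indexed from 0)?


Exponentials: e^-2.96=0.0518, e^3.54=34.4669, e^-1.45=0.2346, e^1.1=3.0042
Sum = 37.7575
Softmax = [0.0014, 0.9129, 0.0062, 0.0796]
p[0] = 0.0518/37.7575 = 0.0014

0.0014


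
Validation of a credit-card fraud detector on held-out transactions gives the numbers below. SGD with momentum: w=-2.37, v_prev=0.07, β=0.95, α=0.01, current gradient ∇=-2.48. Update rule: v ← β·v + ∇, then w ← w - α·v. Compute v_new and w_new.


v_new = 0.95·0.07 - 2.48 = 0.0665 - 2.48 = -2.4135
w_new = -2.37 - 0.01·-2.4135 = -2.37 + 0.024135 = -2.345865

v_new=-2.4135, w_new=-2.345865


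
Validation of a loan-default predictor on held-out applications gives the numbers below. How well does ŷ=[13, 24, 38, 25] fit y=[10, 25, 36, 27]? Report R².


ȳ = 24.5
SS_res = Σ(y-ŷ)² = 18
SS_tot = Σ(y-ȳ)² = 349
R² = 1 - SS_res/SS_tot = 1 - 0.0516 = 0.9484

0.9484


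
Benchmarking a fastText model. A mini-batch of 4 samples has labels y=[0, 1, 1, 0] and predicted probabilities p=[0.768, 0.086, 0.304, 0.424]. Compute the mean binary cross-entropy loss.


L[0] = -ln(1-0.768) = -ln(0.232) = 1.461
L[1] = -ln(0.086) = 2.4534
L[2] = -ln(0.304) = 1.1907
L[3] = -ln(1-0.424) = -ln(0.576) = 0.5516
mean = (1.461 + 2.4534 + 1.1907 + 0.5516)/4 = 1.4142

1.4142


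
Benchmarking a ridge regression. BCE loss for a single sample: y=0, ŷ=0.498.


BCE = -[y·ln(p) + (1-y)·ln(1-p)]
= -0 - 1·ln(1-0.498)
= -ln(0.502) = 0.6892

0.6892


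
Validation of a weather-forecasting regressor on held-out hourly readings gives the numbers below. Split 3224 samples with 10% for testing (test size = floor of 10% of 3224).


Test = ⌊3224·10/100⌋ = 322
Train = 3224 - 322 = 2902

Train: 2902, Test: 322


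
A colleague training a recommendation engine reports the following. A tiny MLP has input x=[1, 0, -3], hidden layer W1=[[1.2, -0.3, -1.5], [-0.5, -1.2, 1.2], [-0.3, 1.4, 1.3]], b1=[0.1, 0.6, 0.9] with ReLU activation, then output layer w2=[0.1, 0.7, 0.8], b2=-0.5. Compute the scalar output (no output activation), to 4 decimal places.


z1[0] = (1.2)·(1) + (-0.3)·(0) + (-1.5)·(-3) + 0.1 = 5.8
z1[1] = (-0.5)·(1) + (-1.2)·(0) + (1.2)·(-3) + 0.6 = -3.5
z1[2] = (-0.3)·(1) + (1.4)·(0) + (1.3)·(-3) + 0.9 = -3.3
h = ReLU(z1) = [5.8, 0.0, 0.0]
output = (0.1)·(5.8) + (0.7)·(0.0) + (0.8)·(0.0) - 0.5 = 0.08

0.08


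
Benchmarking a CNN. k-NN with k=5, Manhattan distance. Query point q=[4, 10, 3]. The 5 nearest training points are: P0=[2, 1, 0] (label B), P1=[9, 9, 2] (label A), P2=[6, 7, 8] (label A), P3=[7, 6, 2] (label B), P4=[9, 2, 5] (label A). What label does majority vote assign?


d(q,P0) = 14  (label B)
d(q,P1) = 7  (label A)
d(q,P2) = 10  (label A)
d(q,P3) = 8  (label B)
d(q,P4) = 15  (label A)
Votes: A=3, B=2
Majority → A

A


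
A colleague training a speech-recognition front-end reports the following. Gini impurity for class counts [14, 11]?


Probabilities: [14/25, 11/25] ≈ [0.56, 0.44]
Σpᵢ² = (196 + 121)/25² = 317/625
Gini = 1 - Σpᵢ² = 1 - 317/625 = 0.4928

0.4928


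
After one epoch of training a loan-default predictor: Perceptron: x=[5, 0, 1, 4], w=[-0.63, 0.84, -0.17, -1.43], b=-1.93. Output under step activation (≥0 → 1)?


z = (5)·(-0.63) + (0)·(0.84) + (1)·(-0.17) + (4)·(-1.43) - 1.93
  = -10.97
step(z) = 0 (z<0)

0


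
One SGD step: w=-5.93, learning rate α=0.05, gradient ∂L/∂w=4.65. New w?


w_new = w - α·∇
= -5.93 - 0.05·4.65
= -5.93 - 0.2325
= -6.1625

-6.1625


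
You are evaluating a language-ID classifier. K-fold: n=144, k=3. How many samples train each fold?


Fold size = 144/3 = 48
Training per fold = 144 - 48 = 96

96


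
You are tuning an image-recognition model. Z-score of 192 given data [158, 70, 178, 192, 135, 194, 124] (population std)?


μ = 150.1429, σ = 41.1424
z = (192 - 150.1429)/41.1424 = 1.0174

1.0174


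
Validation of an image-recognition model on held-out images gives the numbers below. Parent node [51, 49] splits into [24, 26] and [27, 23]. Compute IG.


Parent = [51, 49], H_parent = 0.9997
H_left = 0.9988 (n=50), H_right = 0.9954 (n=50)
H_children = (50/100)·0.9988 + (50/100)·0.9954 = 0.9971
IG = 0.9997 - 0.9971 = 0.0026

0.0026


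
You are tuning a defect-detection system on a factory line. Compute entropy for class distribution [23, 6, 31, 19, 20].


Probabilities: [23/99, 6/99, 31/99, 19/99, 20/99] ≈ [0.2323, 0.0606, 0.3131, 0.1919, 0.202]
H = -((23/99)·log₂(23/99) + (6/99)·log₂(6/99) + (31/99)·log₂(31/99) + (19/99)·log₂(19/99) + (20/99)·log₂(20/99))
  = 2.1821 bits

2.1821 bits


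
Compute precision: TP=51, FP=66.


Precision = TP/(TP+FP)
= 51/(51+66)
= 51/117 = 43.59%

43.59%


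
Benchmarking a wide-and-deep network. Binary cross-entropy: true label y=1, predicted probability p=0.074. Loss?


BCE = -[y·ln(p) + (1-y)·ln(1-p)]
= -1·ln(0.074) - 0
= -ln(0.074) = 2.6037

2.6037


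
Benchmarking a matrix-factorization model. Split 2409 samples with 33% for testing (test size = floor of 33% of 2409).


Test = ⌊2409·33/100⌋ = 794
Train = 2409 - 794 = 1615

Train: 1615, Test: 794


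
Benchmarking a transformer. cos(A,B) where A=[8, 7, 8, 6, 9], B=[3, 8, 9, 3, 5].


A·B = 8·3 + 7·8 + 8·9 + 6·3 + 9·5 = 215
‖A‖ = √294 = 17.1464, ‖B‖ = √188 = 13.7113
cos = 215/(√294·√188) = 215/√55272 = 0.9145

0.9145


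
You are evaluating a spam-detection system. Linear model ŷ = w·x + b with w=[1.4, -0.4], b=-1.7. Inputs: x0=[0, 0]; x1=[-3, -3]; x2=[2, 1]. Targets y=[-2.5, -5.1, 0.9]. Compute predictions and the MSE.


ŷ0 = (1.4)·(0) + (-0.4)·(0) - 1.7 = -1.7
ŷ1 = (1.4)·(-3) + (-0.4)·(-3) - 1.7 = -4.7
ŷ2 = (1.4)·(2) + (-0.4)·(1) - 1.7 = 0.7
errors² = [0.64, 0.16, 0.04]
MSE = 0.8400/3 = 0.28

0.28


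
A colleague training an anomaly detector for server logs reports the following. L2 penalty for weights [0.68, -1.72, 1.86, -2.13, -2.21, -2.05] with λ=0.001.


‖w‖₂² = (0.68)² + (-1.72)² + (1.86)² + (-2.13)² + (-2.21)² + (-2.05)²
     = 0.4624 + 2.9584 + 3.4596 + 4.5369 + 4.8841 + 4.2025
     = 20.5039
λ·‖w‖₂² = 0.001·20.5039 = 0.020504

0.020504


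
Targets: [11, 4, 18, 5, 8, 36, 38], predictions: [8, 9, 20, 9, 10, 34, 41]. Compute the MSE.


Squared errors: (11-8)²=9, (4-9)²=25, (18-20)²=4, (5-9)²=16, (8-10)²=4, (36-34)²=4, (38-41)²=9
Sum = 71
MSE = 71/7 = 71/7

71/7


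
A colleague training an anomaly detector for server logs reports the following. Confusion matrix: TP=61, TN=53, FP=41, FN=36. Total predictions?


Total = TP + TN + FP + FN
= 61 + 53 + 41 + 36
= 191
(Predicted positive: 102, predicted negative: 89)

191


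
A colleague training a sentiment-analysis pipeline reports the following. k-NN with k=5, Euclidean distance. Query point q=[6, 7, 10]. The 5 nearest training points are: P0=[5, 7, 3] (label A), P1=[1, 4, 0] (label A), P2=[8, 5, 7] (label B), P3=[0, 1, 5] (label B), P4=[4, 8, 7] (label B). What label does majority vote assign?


d(q,P0) = 7.0711  (label A)
d(q,P1) = 11.5758  (label A)
d(q,P2) = 4.1231  (label B)
d(q,P3) = 9.8489  (label B)
d(q,P4) = 3.7417  (label B)
Votes: A=2, B=3
Majority → B

B


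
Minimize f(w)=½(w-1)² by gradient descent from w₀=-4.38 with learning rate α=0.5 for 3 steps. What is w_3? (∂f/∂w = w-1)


step 1: grad = -4.38-1 = -5.38; w = -4.38 - 0.5·(-5.38) = -1.69
step 2: grad = -1.69-1 = -2.69; w = -1.69 - 0.5·(-2.69) = -0.345
step 3: grad = -0.345-1 = -1.345; w = -0.345 - 0.5·(-1.345) = 0.3275

0.3275


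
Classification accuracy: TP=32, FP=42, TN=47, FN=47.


Accuracy = (TP+TN)/(TP+TN+FP+FN)
= (32+47)/(168)
= 79/168 = 47.02%

47.02%


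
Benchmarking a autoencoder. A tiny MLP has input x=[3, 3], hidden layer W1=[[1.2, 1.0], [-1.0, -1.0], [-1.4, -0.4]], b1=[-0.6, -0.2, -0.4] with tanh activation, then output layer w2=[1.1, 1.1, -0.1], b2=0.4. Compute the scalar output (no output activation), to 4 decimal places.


z1[0] = (1.2)·(3) + (1.0)·(3) - 0.6 = 6.0
z1[1] = (-1.0)·(3) + (-1.0)·(3) - 0.2 = -6.2
z1[2] = (-1.4)·(3) + (-0.4)·(3) - 0.4 = -5.8
h = tanh(z1) = [1.0, -1.0, -1.0]
output = (1.1)·(1.0) + (1.1)·(-1.0) + (-0.1)·(-1.0) + 0.4 = 0.5

0.5


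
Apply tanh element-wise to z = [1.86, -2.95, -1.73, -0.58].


tanh(1.86) = 0.9527
tanh(-2.95) = -0.9945
tanh(-1.73) = -0.9391
tanh(-0.58) = -0.5227
result = [0.9527, -0.9945, -0.9391, -0.5227]

[0.9527, -0.9945, -0.9391, -0.5227]


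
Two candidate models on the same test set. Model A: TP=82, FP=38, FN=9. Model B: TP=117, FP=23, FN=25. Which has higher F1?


Model A: P=82/120=0.6833, R=82/91=0.9011, F1=2PR/(P+R)=2TP/(2TP+FP+FN)=164/211=0.7773
Model B: P=117/140=0.8357, R=117/142=0.8239, F1=2PR/(P+R)=2TP/(2TP+FP+FN)=234/282=0.8298
0.7773 < 0.8298 → Model B

Model B


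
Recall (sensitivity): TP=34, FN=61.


Recall = TP/(TP+FN)
= 34/(34+61)
= 34/95 = 35.79%

35.79%


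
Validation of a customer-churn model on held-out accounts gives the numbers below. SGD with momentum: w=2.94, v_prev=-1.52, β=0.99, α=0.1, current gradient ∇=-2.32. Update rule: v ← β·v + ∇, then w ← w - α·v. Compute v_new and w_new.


v_new = 0.99·-1.52 - 2.32 = -1.5048 - 2.32 = -3.8248
w_new = 2.94 - 0.1·-3.8248 = 2.94 + 0.38248 = 3.32248

v_new=-3.8248, w_new=3.32248


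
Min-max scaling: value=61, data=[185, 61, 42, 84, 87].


min=42, max=185
(61-42)/(185-42) = 19/143 = 0.1329

0.1329


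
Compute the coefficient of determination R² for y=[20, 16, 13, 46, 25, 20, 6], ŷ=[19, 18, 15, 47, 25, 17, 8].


ȳ = 20.8571
SS_res = Σ(y-ŷ)² = 23
SS_tot = Σ(y-ȳ)² = 956.86
R² = 1 - SS_res/SS_tot = 1 - 0.024 = 0.976

0.976


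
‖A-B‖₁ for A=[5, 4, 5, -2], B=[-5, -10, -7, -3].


d = |5+ 5| + |4+ 10| + |5+ 7| + |-2+ 3|
  = 10 + 14 + 12 + 1
  = 37

37


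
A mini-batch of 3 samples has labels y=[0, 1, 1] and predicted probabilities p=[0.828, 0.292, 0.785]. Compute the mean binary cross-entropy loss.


L[0] = -ln(1-0.828) = -ln(0.172) = 1.7603
L[1] = -ln(0.292) = 1.231
L[2] = -ln(0.785) = 0.2421
mean = (1.7603 + 1.231 + 0.2421)/3 = 1.0778

1.0778


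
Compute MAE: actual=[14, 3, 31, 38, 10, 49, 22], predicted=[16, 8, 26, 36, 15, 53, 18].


Absolute errors: |14-16|=2, |3-8|=5, |31-26|=5, |38-36|=2, |10-15|=5, |49-53|=4, |22-18|=4
Sum = 27
MAE = 27/7 = 27/7

27/7


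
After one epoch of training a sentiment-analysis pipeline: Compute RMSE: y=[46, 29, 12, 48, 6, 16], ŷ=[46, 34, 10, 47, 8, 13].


MSE = 43/6 = 7.1667
RMSE = √(43/6) = 2.6771

2.6771


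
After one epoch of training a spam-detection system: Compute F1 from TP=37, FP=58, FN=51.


Precision = 37/95 = 0.3895
Recall = 37/88 = 0.4205
F1 = 2·P·R/(P+R) = 2·TP/(2·TP+FP+FN) = 74/(74+58+51) = 74/183 = 0.4044

0.4044


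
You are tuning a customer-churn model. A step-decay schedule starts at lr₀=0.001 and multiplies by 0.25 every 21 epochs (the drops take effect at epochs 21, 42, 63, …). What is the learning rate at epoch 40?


n_drops = ⌊40/21⌋ = 1
lr = 0.001·0.25^1 = 0.001·0.25 = 0.00025

0.00025


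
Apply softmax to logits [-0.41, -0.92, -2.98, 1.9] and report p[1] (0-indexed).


Exponentials: e^-0.41=0.6637, e^-0.92=0.3985, e^-2.98=0.0508, e^1.9=6.6859
Sum = 7.7989
Softmax = [0.0851, 0.0511, 0.0065, 0.8573]
p[1] = 0.3985/7.7989 = 0.0511

0.0511


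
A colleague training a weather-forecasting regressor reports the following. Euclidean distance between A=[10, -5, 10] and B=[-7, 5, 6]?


d = √((10+ 7)² + (-5-5)² + (10-6)²)
  = √(289 + 100 + 16)
  = √405 = 20.1246

20.1246


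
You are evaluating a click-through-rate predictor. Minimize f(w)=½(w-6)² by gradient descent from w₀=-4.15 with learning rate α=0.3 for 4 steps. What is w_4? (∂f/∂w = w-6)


step 1: grad = -4.15-6 = -10.15; w = -4.15 - 0.3·(-10.15) = -1.105
step 2: grad = -1.105-6 = -7.105; w = -1.105 - 0.3·(-7.105) = 1.0265
step 3: grad = 1.0265-6 = -4.9735; w = 1.0265 - 0.3·(-4.9735) = 2.51855
step 4: grad = 2.51855-6 = -3.48145; w = 2.51855 - 0.3·(-3.48145) = 3.562985

3.562985


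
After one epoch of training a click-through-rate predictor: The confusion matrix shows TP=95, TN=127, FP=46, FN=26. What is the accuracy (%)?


Accuracy = (TP+TN)/(TP+TN+FP+FN)
= (95+127)/(294)
= 222/294 = 75.51%

75.51%


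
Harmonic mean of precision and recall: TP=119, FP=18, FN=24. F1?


Precision = 119/137 = 0.8686
Recall = 119/143 = 0.8322
F1 = 2·P·R/(P+R) = 2·TP/(2·TP+FP+FN) = 238/(238+18+24) = 238/280 = 0.85

0.85


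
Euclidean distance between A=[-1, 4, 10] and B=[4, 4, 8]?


d = √((-1-4)² + (4-4)² + (10-8)²)
  = √(25 + 0 + 4)
  = √29 = 5.3852

5.3852


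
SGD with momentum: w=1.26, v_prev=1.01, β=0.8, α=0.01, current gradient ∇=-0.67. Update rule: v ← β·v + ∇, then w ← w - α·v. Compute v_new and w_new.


v_new = 0.8·1.01 - 0.67 = 0.808 - 0.67 = 0.138
w_new = 1.26 - 0.01·0.138 = 1.26 - 0.00138 = 1.25862

v_new=0.138, w_new=1.25862


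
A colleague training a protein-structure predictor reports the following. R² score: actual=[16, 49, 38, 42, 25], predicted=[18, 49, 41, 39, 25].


ȳ = 34
SS_res = Σ(y-ŷ)² = 22
SS_tot = Σ(y-ȳ)² = 710
R² = 1 - SS_res/SS_tot = 1 - 0.031 = 0.969

0.969


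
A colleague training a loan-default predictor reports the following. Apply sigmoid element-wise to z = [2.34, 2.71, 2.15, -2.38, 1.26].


σ(2.34) = 1/(1+e^-2.34) = 0.9121
σ(2.71) = 1/(1+e^-2.71) = 0.9376
σ(2.15) = 1/(1+e^-2.15) = 0.8957
σ(-2.38) = 1/(1+e^2.38) = 0.0847
σ(1.26) = 1/(1+e^-1.26) = 0.779
result = [0.9121, 0.9376, 0.8957, 0.0847, 0.779]

[0.9121, 0.9376, 0.8957, 0.0847, 0.779]


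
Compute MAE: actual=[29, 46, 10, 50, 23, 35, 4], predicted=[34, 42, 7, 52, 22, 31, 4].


Absolute errors: |29-34|=5, |46-42|=4, |10-7|=3, |50-52|=2, |23-22|=1, |35-31|=4, |4-4|=0
Sum = 19
MAE = 19/7 = 19/7

19/7


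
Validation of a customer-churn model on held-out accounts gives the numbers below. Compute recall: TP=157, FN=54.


Recall = TP/(TP+FN)
= 157/(157+54)
= 157/211 = 74.41%

74.41%


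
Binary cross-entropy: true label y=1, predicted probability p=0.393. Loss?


BCE = -[y·ln(p) + (1-y)·ln(1-p)]
= -1·ln(0.393) - 0
= -ln(0.393) = 0.9339

0.9339


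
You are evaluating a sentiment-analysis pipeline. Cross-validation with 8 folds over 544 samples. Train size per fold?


Fold size = 544/8 = 68
Training per fold = 544 - 68 = 476

476


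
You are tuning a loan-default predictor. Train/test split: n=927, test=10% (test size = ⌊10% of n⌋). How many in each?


Test = ⌊927·10/100⌋ = 92
Train = 927 - 92 = 835

Train: 835, Test: 92


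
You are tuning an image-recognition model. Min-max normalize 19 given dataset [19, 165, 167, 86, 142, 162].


min=19, max=167
(19-19)/(167-19) = 0/148 = 0.0

0.0


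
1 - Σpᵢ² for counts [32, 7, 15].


Probabilities: [32/54, 7/54, 15/54] ≈ [0.5926, 0.1296, 0.2778]
Σpᵢ² = (1024 + 49 + 225)/54² = 1298/2916
Gini = 1 - Σpᵢ² = 1 - 1298/2916 = 0.5549

0.5549


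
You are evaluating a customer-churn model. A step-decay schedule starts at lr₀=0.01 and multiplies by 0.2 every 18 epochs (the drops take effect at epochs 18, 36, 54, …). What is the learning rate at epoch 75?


n_drops = ⌊75/18⌋ = 4
lr = 0.01·0.2^4 = 0.01·0.0016 = 0.000016

0.000016


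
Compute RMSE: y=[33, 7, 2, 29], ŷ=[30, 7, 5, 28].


MSE = 19/4 = 4.75
RMSE = √(19/4) = 2.1794

2.1794


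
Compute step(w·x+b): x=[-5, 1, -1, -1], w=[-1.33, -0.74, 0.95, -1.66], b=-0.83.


z = (-5)·(-1.33) + (1)·(-0.74) + (-1)·(0.95) + (-1)·(-1.66) - 0.83
  = 5.79
step(z) = 1 (z≥0)

1


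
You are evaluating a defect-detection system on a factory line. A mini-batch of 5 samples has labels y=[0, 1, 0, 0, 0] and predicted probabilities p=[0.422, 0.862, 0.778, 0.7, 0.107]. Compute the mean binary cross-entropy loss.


L[0] = -ln(1-0.422) = -ln(0.578) = 0.5482
L[1] = -ln(0.862) = 0.1485
L[2] = -ln(1-0.778) = -ln(0.222) = 1.5051
L[3] = -ln(1-0.7) = -ln(0.3) = 1.204
L[4] = -ln(1-0.107) = -ln(0.893) = 0.1132
mean = (0.5482 + 0.1485 + 1.5051 + 1.204 + 0.1132)/5 = 0.7038

0.7038


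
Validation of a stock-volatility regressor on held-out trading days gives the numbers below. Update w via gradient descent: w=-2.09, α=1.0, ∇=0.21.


w_new = w - α·∇
= -2.09 - 1.0·0.21
= -2.09 - 0.21
= -2.3

-2.3


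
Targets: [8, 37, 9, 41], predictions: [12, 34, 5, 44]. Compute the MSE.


Squared errors: (8-12)²=16, (37-34)²=9, (9-5)²=16, (41-44)²=9
Sum = 50
MSE = 50/4 = 25/2

25/2


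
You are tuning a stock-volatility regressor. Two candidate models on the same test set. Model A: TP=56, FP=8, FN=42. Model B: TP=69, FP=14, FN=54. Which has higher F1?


Model A: P=56/64=0.875, R=56/98=0.5714, F1=2PR/(P+R)=2TP/(2TP+FP+FN)=112/162=0.6914
Model B: P=69/83=0.8313, R=69/123=0.561, F1=2PR/(P+R)=2TP/(2TP+FP+FN)=138/206=0.6699
0.6914 > 0.6699 → Model A

Model A


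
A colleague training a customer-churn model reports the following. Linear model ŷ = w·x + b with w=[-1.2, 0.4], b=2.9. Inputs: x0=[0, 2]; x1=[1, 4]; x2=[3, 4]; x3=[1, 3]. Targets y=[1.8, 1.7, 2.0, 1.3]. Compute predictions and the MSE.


ŷ0 = (-1.2)·(0) + (0.4)·(2) + 2.9 = 3.7
ŷ1 = (-1.2)·(1) + (0.4)·(4) + 2.9 = 3.3
ŷ2 = (-1.2)·(3) + (0.4)·(4) + 2.9 = 0.9
ŷ3 = (-1.2)·(1) + (0.4)·(3) + 2.9 = 2.9
errors² = [3.61, 2.56, 1.21, 2.56]
MSE = 9.9400/4 = 2.485

2.485


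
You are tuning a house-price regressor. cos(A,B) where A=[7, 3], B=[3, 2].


A·B = 7·3 + 3·2 = 27
‖A‖ = √58 = 7.6158, ‖B‖ = √13 = 3.6056
cos = 27/(√58·√13) = 27/√754 = 0.9833

0.9833


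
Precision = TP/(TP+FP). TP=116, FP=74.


Precision = TP/(TP+FP)
= 116/(116+74)
= 116/190 = 61.05%

61.05%


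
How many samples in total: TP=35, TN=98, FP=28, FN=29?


Total = TP + TN + FP + FN
= 35 + 98 + 28 + 29
= 190
(Predicted positive: 63, predicted negative: 127)

190


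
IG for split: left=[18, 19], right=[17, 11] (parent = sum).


Parent = [35, 30], H_parent = 0.9957
H_left = 0.9995 (n=37), H_right = 0.9666 (n=28)
H_children = (37/65)·0.9995 + (28/65)·0.9666 = 0.9853
IG = 0.9957 - 0.9853 = 0.0104

0.0104


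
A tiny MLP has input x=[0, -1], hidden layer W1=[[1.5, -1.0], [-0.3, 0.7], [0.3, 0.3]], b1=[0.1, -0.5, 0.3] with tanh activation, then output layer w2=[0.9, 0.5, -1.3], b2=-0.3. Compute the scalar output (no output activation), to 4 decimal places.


z1[0] = (1.5)·(0) + (-1.0)·(-1) + 0.1 = 1.1
z1[1] = (-0.3)·(0) + (0.7)·(-1) - 0.5 = -1.2
z1[2] = (0.3)·(0) + (0.3)·(-1) + 0.3 = 0.0
h = tanh(z1) = [0.8005, -0.8337, 0.0]
output = (0.9)·(0.8005) + (0.5)·(-0.8337) + (-1.3)·(0.0) - 0.3 = 0.0036

0.0036


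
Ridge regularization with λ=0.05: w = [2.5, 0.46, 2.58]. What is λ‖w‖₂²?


‖w‖₂² = (2.5)² + (0.46)² + (2.58)²
     = 6.25 + 0.2116 + 6.6564
     = 13.118
λ·‖w‖₂² = 0.05·13.118 = 0.6559

0.6559


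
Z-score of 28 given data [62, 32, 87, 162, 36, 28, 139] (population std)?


μ = 78, σ = 49.9914
z = (28 - 78)/49.9914 = -1.0002

-1.0002


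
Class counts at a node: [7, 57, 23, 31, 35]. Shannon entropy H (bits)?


Probabilities: [7/153, 57/153, 23/153, 31/153, 35/153] ≈ [0.0458, 0.3725, 0.1503, 0.2026, 0.2288]
H = -((7/153)·log₂(7/153) + (57/153)·log₂(57/153) + (23/153)·log₂(23/153) + (31/153)·log₂(31/153) + (35/153)·log₂(35/153))
  = 2.0987 bits

2.0987 bits


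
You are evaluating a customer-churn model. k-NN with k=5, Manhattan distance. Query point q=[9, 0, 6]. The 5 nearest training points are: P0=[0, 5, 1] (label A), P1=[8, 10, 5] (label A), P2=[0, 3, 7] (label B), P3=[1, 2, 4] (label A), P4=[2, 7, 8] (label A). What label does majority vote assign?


d(q,P0) = 19  (label A)
d(q,P1) = 12  (label A)
d(q,P2) = 13  (label B)
d(q,P3) = 12  (label A)
d(q,P4) = 16  (label A)
Votes: A=4, B=1
Majority → A

A


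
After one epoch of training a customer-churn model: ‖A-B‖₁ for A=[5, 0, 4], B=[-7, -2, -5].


d = |5+ 7| + |0+ 2| + |4+ 5|
  = 12 + 2 + 9
  = 23

23


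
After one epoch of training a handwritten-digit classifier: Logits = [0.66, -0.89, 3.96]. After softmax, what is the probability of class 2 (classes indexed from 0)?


Exponentials: e^0.66=1.9348, e^-0.89=0.4107, e^3.96=52.4573
Sum = 54.8028
Softmax = [0.0353, 0.0075, 0.9572]
p[2] = 52.4573/54.8028 = 0.9572

0.9572


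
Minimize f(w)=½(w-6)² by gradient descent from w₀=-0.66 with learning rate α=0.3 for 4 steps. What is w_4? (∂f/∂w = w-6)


step 1: grad = -0.66-6 = -6.66; w = -0.66 - 0.3·(-6.66) = 1.338
step 2: grad = 1.338-6 = -4.662; w = 1.338 - 0.3·(-4.662) = 2.7366
step 3: grad = 2.7366-6 = -3.2634; w = 2.7366 - 0.3·(-3.2634) = 3.71562
step 4: grad = 3.71562-6 = -2.28438; w = 3.71562 - 0.3·(-2.28438) = 4.400934

4.400934


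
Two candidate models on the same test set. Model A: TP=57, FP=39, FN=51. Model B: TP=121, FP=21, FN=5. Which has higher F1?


Model A: P=57/96=0.5938, R=57/108=0.5278, F1=2PR/(P+R)=2TP/(2TP+FP+FN)=114/204=0.5588
Model B: P=121/142=0.8521, R=121/126=0.9603, F1=2PR/(P+R)=2TP/(2TP+FP+FN)=242/268=0.903
0.5588 < 0.903 → Model B

Model B


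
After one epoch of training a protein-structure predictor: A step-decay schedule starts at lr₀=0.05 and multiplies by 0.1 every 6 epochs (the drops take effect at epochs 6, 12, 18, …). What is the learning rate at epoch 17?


n_drops = ⌊17/6⌋ = 2
lr = 0.05·0.1^2 = 0.05·0.01 = 0.0005

0.0005


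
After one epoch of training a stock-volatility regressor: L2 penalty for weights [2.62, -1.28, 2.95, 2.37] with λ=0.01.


‖w‖₂² = (2.62)² + (-1.28)² + (2.95)² + (2.37)²
     = 6.8644 + 1.6384 + 8.7025 + 5.6169
     = 22.8222
λ·‖w‖₂² = 0.01·22.8222 = 0.228222

0.228222


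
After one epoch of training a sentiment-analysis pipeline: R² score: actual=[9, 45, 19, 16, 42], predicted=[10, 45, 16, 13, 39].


ȳ = 26.2
SS_res = Σ(y-ŷ)² = 28
SS_tot = Σ(y-ȳ)² = 1054.8
R² = 1 - SS_res/SS_tot = 1 - 0.0265 = 0.9735

0.9735


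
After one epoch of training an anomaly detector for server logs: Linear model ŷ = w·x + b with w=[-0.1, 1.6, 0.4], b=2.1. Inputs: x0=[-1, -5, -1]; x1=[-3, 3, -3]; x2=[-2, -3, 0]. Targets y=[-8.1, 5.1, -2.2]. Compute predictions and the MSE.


ŷ0 = (-0.1)·(-1) + (1.6)·(-5) + (0.4)·(-1) + 2.1 = -6.2
ŷ1 = (-0.1)·(-3) + (1.6)·(3) + (0.4)·(-3) + 2.1 = 6.0
ŷ2 = (-0.1)·(-2) + (1.6)·(-3) + (0.4)·(0) + 2.1 = -2.5
errors² = [3.61, 0.81, 0.09]
MSE = 4.5100/3 = 1.5033

1.5033
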